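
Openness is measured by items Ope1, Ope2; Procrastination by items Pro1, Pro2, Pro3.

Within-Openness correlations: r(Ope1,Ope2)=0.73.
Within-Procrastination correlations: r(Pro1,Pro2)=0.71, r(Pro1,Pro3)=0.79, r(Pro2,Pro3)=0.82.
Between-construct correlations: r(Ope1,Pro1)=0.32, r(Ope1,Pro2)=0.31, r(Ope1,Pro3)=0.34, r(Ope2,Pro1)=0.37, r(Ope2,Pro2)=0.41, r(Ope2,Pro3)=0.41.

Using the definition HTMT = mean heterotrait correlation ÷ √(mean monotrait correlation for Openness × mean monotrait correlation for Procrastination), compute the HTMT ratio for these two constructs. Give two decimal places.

Mean between = 2.16/6 = 0.3600.
Mean within-Ope = 0.73/1 = 0.7300; mean within-Pro = 2.32/3 = 0.7733.
Geometric mean = √(0.7300 × 0.7733) = 0.7513.
HTMT = 0.3600 / 0.7513 = 0.48.

0.48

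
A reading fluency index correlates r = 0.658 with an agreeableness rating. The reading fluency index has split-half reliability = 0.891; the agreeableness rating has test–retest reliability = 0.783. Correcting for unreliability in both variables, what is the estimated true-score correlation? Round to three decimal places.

0.788

r_true = r_obs / √(r_xx · r_yy) = 0.658 / √(0.891 × 0.783) = 0.658 / √0.697653 = 0.658 / 0.8353 ≈ 0.788.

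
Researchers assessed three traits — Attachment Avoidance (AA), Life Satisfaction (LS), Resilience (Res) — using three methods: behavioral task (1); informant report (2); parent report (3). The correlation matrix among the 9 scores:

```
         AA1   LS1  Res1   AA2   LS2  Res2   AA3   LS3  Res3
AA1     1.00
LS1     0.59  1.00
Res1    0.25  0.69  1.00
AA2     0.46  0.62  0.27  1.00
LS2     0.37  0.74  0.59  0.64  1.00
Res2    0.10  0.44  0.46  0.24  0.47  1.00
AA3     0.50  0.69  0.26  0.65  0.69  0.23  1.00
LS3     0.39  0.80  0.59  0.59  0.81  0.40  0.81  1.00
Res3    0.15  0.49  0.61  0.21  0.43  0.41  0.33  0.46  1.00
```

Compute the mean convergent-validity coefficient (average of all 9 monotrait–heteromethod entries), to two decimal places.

Convergent values: 0.46, 0.50, 0.65, 0.74, 0.80, 0.81, 0.46, 0.61, 0.41; mean = 5.44/9 = 0.60.

0.60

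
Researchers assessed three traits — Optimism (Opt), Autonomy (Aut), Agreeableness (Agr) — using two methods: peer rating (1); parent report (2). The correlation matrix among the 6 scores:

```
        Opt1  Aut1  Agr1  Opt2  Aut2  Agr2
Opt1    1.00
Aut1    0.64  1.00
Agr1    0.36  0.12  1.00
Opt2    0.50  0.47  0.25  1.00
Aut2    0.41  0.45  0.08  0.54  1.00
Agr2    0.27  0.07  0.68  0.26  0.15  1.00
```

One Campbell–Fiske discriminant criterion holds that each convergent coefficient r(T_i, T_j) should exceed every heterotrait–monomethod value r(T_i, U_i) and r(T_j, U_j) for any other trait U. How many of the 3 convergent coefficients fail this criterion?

2

Each convergent coefficient versus the relevant comparison correlations:
Opt (methods 1·2): 0.50 vs {0.64, 0.54, 0.36, 0.26} → fail.
Aut (methods 1·2): 0.45 vs {0.64, 0.54, 0.12, 0.15} → fail.
Agr (methods 1·2): 0.68 vs {0.36, 0.26, 0.12, 0.15} → pass.
2 of 3 fail.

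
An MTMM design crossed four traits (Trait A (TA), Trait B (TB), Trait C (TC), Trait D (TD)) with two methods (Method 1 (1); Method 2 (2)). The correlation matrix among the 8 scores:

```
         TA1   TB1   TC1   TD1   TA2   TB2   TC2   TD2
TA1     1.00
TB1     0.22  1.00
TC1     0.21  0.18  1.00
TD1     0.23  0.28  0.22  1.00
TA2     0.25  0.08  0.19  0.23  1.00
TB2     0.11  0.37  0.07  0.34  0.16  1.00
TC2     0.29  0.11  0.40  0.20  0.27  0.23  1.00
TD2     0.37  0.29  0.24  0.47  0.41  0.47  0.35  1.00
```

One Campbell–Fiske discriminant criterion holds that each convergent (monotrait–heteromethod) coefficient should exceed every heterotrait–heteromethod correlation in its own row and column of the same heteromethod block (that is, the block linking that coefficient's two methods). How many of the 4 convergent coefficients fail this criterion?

Convergent coefficients and their comparison sets:
TA (methods 1·2): 0.25 vs {0.11, 0.08, 0.29, 0.19, 0.37, 0.23} → fail.
TB (methods 1·2): 0.37 vs {0.08, 0.11, 0.11, 0.07, 0.29, 0.34} → pass.
TC (methods 1·2): 0.40 vs {0.19, 0.29, 0.07, 0.11, 0.24, 0.20} → pass.
TD (methods 1·2): 0.47 vs {0.23, 0.37, 0.34, 0.29, 0.20, 0.24} → pass.
1 of 4 fail.

1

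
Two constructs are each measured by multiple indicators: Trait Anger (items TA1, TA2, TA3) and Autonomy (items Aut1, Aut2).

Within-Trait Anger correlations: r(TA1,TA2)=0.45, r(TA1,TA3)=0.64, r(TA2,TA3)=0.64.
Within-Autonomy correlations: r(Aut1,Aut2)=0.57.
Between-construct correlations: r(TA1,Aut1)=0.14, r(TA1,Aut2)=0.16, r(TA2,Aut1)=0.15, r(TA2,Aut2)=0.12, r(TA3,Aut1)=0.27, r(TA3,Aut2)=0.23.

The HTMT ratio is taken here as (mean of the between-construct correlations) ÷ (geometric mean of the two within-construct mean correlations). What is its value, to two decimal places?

0.31

Mean between = 1.07/6 = 0.1783.
Mean within-TA = 1.73/3 = 0.5767; mean within-Aut = 0.57/1 = 0.5700.
Geometric mean = √(0.5767 × 0.5700) = 0.5733.
HTMT = 0.1783 / 0.5733 = 0.31.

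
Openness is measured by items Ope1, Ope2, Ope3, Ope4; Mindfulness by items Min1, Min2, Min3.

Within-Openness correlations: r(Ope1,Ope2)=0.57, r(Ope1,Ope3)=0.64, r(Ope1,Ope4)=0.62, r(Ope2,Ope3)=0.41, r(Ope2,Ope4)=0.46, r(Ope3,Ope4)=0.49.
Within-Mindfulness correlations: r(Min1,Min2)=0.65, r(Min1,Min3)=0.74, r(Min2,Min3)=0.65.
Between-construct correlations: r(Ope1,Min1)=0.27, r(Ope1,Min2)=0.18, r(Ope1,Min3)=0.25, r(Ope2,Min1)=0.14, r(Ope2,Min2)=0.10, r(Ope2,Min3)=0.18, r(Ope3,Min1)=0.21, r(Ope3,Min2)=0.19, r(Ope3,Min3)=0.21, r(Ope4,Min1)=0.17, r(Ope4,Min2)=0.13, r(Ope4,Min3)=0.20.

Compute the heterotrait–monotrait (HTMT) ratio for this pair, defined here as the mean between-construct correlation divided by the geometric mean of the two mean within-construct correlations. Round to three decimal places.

Mean between = 2.23/12 = 0.1858.
Mean within-Ope = 3.19/6 = 0.5317; mean within-Min = 2.04/3 = 0.6800.
Geometric mean = √(0.5317 × 0.6800) = 0.6013.
HTMT = 0.1858 / 0.6013 = 0.309.

0.309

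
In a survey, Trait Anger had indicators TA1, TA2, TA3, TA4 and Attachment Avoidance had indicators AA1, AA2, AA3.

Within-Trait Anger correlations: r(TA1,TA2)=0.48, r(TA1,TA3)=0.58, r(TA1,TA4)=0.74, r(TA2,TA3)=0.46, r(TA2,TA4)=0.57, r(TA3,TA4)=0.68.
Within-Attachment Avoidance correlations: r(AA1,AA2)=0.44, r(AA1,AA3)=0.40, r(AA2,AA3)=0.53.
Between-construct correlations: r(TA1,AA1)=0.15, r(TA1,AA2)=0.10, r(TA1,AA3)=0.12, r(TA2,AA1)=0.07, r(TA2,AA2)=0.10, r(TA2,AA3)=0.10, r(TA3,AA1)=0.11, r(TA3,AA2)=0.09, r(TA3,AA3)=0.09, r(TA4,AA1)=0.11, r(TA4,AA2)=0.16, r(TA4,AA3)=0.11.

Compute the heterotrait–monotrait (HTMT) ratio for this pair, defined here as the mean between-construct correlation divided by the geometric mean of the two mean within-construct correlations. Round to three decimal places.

Mean heterotrait r = 1.31/12 = 0.1092.
Mean within-TA = 3.51/6 = 0.5850; mean within-AA = 1.37/3 = 0.4567.
Geometric mean = √(0.5850 × 0.4567) = 0.5169.
HTMT = 0.1092 / 0.5169 = 0.211.

0.211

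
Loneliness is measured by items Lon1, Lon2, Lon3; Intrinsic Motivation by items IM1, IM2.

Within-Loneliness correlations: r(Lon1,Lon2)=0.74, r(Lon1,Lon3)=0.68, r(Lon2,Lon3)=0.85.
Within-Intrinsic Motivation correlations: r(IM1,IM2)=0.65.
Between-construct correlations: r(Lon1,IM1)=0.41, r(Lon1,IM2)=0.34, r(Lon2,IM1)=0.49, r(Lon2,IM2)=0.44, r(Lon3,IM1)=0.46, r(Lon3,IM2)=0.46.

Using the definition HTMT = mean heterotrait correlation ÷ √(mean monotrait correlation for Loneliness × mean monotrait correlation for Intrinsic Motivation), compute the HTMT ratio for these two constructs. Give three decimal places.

0.618

Between-construct mean = 2.60/6 = 0.4333.
Mean within-Lon = 2.27/3 = 0.7567; mean within-IM = 0.65/1 = 0.6500.
Geometric mean = √(0.7567 × 0.6500) = 0.7013.
HTMT = 0.4333 / 0.7013 = 0.618.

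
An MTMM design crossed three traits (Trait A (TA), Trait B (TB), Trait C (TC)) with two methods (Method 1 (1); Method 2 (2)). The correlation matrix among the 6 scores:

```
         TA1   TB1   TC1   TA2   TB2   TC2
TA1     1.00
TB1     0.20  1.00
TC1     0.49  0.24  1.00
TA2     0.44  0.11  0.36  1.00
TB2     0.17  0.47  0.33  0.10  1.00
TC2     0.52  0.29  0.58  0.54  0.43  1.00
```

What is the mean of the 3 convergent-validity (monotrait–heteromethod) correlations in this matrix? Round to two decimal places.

Convergent values: 0.44, 0.47, 0.58; mean = 1.49/3 = 0.50.

0.50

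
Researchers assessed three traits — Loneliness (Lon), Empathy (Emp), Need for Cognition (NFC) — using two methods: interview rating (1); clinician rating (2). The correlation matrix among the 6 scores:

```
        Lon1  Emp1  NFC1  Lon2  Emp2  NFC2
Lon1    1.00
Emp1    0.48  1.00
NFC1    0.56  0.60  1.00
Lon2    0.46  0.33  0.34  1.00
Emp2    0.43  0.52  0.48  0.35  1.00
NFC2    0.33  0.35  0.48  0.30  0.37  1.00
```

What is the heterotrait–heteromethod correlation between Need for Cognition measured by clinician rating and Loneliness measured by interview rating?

0.33

Different traits and methods: r(NFC2, Lon1) = 0.33.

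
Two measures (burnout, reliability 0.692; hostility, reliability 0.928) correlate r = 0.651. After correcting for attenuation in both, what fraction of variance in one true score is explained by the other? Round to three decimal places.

Disattenuated r = 0.651 / √(0.692 × 0.928) = 0.651 / 0.8014 = 0.8123.
Shared true-score variance = 0.8123² = 0.6598 ≈ 0.660.

0.660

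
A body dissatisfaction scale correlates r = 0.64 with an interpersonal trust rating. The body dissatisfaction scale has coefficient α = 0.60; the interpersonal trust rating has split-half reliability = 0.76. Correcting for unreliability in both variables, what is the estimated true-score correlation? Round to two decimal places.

r_true = r_obs / √(r_xx · r_yy) = 0.64 / √(0.60 × 0.76) = 0.64 / √0.4560 = 0.64 / 0.6753 ≈ 0.95.

0.95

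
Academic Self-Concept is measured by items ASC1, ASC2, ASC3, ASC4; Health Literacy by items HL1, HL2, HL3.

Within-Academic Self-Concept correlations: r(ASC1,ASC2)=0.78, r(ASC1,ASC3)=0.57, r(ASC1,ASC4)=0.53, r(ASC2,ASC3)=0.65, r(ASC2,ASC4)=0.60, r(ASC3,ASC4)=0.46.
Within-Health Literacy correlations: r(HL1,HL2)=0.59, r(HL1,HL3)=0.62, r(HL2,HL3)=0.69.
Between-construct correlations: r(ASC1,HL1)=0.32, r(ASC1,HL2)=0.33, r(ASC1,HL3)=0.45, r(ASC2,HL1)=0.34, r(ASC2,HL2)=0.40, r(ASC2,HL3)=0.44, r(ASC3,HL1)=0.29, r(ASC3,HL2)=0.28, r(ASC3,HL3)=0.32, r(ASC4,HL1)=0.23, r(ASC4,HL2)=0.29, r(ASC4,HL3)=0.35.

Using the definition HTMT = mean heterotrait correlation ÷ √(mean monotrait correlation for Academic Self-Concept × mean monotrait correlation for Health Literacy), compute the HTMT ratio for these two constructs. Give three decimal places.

Mean between = 4.04/12 = 0.3367.
Mean within-ASC = 3.59/6 = 0.5983; mean within-HL = 1.90/3 = 0.6333.
Geometric mean = √(0.5983 × 0.6333) = 0.6156.
HTMT = 0.3367 / 0.6156 = 0.547.

0.547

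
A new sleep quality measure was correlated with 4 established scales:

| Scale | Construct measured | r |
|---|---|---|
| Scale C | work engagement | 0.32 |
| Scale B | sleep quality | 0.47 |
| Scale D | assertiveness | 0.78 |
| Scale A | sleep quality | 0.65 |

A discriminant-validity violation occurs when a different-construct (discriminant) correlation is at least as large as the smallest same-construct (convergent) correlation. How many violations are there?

Convergent (same construct = sleep quality): Scale B, Scale A.
Smallest convergent = 0.47. Discriminant values: 0.32, 0.78; count ≥ 0.47 → 1.

1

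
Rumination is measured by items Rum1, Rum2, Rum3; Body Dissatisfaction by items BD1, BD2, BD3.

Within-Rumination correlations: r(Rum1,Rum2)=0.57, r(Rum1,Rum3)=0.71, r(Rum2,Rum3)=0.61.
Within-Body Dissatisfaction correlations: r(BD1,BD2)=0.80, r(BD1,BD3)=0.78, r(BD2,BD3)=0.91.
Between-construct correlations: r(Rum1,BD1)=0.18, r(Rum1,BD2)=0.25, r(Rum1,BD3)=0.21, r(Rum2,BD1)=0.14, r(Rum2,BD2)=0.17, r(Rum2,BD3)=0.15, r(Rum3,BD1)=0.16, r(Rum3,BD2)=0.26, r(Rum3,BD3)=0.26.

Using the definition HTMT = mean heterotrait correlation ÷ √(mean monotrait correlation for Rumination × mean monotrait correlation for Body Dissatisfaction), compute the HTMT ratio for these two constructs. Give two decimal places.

Mean between = 1.78/9 = 0.1978.
Mean within-Rum = 1.89/3 = 0.6300; mean within-BD = 2.49/3 = 0.8300.
Geometric mean = √(0.6300 × 0.8300) = 0.7231.
HTMT = 0.1978 / 0.7231 = 0.27.

0.27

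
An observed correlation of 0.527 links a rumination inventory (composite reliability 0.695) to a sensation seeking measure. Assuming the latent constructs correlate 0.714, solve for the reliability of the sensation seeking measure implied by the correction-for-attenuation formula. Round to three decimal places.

0.784

r_true = r_obs / √(r_xx · r_yy) ⇒ 0.714 = 0.527 / √(0.695 · r_yy).
√(0.695 · r_yy) = 0.527 / 0.714 = 0.7381; 0.695 · r_yy = 0.5448; r_yy = 0.5448 / 0.695 ≈ 0.784.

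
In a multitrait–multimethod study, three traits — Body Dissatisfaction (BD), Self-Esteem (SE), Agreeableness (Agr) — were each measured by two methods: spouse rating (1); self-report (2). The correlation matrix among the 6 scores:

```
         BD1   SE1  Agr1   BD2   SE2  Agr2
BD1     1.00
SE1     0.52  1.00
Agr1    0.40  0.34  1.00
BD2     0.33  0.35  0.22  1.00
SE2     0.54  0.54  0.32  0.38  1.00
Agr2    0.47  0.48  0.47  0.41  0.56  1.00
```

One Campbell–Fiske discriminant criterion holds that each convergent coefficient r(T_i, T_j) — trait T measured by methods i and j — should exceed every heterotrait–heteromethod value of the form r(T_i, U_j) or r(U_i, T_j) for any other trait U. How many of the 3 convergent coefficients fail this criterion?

Convergent coefficients and their comparison sets:
BD (methods 1·2): 0.33 vs {0.54, 0.35, 0.47, 0.22} → fail.
SE (methods 1·2): 0.54 vs {0.35, 0.54, 0.48, 0.32} → fail.
Agr (methods 1·2): 0.47 vs {0.22, 0.47, 0.32, 0.48} → fail.
3 of 3 fail.

3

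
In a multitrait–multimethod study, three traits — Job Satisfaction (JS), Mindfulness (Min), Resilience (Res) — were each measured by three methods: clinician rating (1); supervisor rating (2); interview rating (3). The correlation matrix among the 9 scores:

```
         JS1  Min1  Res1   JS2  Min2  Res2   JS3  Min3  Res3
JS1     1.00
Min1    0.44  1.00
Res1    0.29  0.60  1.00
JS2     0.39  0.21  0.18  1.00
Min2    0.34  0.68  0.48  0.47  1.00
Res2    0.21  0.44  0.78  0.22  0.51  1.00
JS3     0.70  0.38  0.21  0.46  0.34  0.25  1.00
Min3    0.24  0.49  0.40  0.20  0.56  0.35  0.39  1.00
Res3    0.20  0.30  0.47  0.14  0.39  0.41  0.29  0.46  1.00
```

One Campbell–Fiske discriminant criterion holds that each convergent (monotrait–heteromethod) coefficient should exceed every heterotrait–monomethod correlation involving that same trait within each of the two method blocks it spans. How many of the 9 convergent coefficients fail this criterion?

Convergent coefficients and their comparison sets:
JS (methods 1·2): 0.39 vs {0.44, 0.47, 0.29, 0.22} → fail.
JS (methods 1·3): 0.70 vs {0.44, 0.39, 0.29, 0.29} → pass.
JS (methods 2·3): 0.46 vs {0.47, 0.39, 0.22, 0.29} → fail.
Min (methods 1·2): 0.68 vs {0.44, 0.47, 0.60, 0.51} → pass.
Min (methods 1·3): 0.49 vs {0.44, 0.39, 0.60, 0.46} → fail.
Min (methods 2·3): 0.56 vs {0.47, 0.39, 0.51, 0.46} → pass.
Res (methods 1·2): 0.78 vs {0.29, 0.22, 0.60, 0.51} → pass.
Res (methods 1·3): 0.47 vs {0.29, 0.29, 0.60, 0.46} → fail.
Res (methods 2·3): 0.41 vs {0.22, 0.29, 0.51, 0.46} → fail.
5 of 9 fail.

5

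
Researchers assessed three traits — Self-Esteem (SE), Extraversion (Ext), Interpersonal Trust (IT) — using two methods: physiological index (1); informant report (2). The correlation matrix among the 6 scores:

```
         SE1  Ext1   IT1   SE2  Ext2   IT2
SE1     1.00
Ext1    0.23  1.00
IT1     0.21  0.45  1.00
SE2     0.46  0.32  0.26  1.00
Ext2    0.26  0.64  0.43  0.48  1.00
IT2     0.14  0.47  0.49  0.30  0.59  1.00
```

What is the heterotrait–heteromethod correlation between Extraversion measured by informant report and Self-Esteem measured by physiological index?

0.26

Different traits and methods: r(Ext2, SE1) = 0.26.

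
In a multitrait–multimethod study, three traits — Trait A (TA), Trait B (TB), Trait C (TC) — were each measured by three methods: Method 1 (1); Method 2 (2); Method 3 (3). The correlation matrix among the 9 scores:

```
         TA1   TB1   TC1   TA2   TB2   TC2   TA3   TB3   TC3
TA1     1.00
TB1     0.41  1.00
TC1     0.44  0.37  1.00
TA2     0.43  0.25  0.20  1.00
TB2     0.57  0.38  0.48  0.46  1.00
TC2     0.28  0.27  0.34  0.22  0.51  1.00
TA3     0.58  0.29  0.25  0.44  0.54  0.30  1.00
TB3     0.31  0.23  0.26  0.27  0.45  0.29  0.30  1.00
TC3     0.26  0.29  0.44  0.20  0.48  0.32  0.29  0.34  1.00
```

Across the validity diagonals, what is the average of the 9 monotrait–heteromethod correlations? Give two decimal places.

0.40

Convergent values: 0.43, 0.58, 0.44, 0.38, 0.23, 0.45, 0.34, 0.44, 0.32; mean = 3.61/9 = 0.40.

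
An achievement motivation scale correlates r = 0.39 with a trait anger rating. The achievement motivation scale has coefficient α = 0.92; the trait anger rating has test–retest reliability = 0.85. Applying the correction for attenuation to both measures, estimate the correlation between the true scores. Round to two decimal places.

r_true = r_obs / √(r_xx · r_yy) = 0.39 / √(0.92 × 0.85) = 0.39 / √0.7820 = 0.39 / 0.8843 ≈ 0.44.

0.44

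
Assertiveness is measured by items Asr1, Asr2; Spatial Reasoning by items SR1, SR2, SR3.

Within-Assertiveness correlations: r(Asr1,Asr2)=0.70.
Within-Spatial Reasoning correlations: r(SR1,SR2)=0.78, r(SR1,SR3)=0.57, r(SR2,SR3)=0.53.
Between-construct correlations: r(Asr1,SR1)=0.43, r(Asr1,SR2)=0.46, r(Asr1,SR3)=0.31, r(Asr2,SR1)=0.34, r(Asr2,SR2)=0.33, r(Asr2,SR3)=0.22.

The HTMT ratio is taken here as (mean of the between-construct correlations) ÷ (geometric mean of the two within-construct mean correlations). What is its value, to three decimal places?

Mean between = 2.09/6 = 0.3483.
Mean within-Asr = 0.70/1 = 0.7000; mean within-SR = 1.88/3 = 0.6267.
Geometric mean = √(0.7000 × 0.6267) = 0.6623.
HTMT = 0.3483 / 0.6623 = 0.526.

0.526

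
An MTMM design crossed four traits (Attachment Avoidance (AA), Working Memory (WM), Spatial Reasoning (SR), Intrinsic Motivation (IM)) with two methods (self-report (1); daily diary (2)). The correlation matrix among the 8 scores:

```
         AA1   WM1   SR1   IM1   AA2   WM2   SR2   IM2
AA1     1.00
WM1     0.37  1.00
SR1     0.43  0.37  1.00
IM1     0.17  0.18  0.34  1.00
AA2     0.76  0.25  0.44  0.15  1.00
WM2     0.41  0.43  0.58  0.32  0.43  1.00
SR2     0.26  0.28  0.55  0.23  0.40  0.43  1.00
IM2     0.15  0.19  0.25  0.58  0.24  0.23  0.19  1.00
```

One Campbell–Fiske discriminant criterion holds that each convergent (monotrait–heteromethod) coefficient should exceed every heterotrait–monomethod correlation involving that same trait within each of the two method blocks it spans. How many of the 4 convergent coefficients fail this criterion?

Convergent coefficients and their comparison sets:
AA (methods 1·2): 0.76 vs {0.37, 0.43, 0.43, 0.40, 0.17, 0.24} → pass.
WM (methods 1·2): 0.43 vs {0.37, 0.43, 0.37, 0.43, 0.18, 0.23} → fail.
SR (methods 1·2): 0.55 vs {0.43, 0.40, 0.37, 0.43, 0.34, 0.19} → pass.
IM (methods 1·2): 0.58 vs {0.17, 0.24, 0.18, 0.23, 0.34, 0.19} → pass.
1 of 4 fail.

1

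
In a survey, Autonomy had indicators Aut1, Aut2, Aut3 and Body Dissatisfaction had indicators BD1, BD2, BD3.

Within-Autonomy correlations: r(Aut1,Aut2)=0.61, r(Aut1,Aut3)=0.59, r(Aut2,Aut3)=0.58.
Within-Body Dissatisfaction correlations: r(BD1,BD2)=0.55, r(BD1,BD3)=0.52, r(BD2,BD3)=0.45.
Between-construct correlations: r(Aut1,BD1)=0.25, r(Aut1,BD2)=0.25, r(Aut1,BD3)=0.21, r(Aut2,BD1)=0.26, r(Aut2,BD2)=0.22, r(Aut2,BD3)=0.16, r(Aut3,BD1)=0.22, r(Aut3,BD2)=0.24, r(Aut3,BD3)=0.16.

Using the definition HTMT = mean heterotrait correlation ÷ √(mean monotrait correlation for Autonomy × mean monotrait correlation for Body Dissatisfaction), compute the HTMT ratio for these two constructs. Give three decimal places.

Mean heterotrait r = 1.97/9 = 0.2189.
Mean within-Aut = 1.78/3 = 0.5933; mean within-BD = 1.52/3 = 0.5067.
Geometric mean = √(0.5933 × 0.5067) = 0.5483.
HTMT = 0.2189 / 0.5483 = 0.399.

0.399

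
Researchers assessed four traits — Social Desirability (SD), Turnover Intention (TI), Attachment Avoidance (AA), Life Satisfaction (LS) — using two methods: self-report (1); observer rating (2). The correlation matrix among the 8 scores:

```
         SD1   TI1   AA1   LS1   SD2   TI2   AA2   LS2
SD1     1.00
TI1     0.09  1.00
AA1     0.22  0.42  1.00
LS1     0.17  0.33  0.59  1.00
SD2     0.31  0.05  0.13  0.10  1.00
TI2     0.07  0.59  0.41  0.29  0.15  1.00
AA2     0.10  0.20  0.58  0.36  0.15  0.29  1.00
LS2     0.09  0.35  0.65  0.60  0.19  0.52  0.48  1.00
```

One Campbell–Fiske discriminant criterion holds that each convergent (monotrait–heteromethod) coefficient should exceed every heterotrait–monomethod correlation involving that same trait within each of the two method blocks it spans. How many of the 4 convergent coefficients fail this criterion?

Each convergent coefficient versus the relevant comparison correlations:
SD (methods 1·2): 0.31 vs {0.09, 0.15, 0.22, 0.15, 0.17, 0.19} → pass.
TI (methods 1·2): 0.59 vs {0.09, 0.15, 0.42, 0.29, 0.33, 0.52} → pass.
AA (methods 1·2): 0.58 vs {0.22, 0.15, 0.42, 0.29, 0.59, 0.48} → fail.
LS (methods 1·2): 0.60 vs {0.17, 0.19, 0.33, 0.52, 0.59, 0.48} → pass.
1 of 4 fail.

1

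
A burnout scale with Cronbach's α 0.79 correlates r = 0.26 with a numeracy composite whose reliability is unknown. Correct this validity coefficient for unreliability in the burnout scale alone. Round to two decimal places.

0.29

Single correction: r_c = r_obs / √r_xx = 0.26 / √0.79 = 0.26 / 0.8888 ≈ 0.29.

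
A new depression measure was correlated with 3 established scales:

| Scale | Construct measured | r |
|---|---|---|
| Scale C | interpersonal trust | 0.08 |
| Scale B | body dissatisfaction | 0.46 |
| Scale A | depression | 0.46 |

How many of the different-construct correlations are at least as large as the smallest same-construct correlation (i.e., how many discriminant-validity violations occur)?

Convergent (same construct = depression): Scale A.
Smallest convergent = 0.46. Discriminant values: 0.08, 0.46; count ≥ 0.46 → 1.

1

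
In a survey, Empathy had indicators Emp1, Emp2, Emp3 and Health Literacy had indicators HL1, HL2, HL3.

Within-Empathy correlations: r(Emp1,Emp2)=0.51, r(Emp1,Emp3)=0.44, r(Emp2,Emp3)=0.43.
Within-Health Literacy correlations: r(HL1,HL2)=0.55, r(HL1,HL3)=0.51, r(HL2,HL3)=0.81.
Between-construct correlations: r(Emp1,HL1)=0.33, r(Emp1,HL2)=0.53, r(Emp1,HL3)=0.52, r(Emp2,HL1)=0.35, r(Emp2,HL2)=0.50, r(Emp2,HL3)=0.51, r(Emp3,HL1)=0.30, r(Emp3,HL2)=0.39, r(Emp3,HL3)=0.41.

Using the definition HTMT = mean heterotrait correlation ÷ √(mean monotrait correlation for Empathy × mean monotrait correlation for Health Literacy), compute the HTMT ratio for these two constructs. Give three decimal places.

Mean between = 3.84/9 = 0.4267.
Mean within-Emp = 1.38/3 = 0.4600; mean within-HL = 1.87/3 = 0.6233.
Geometric mean = √(0.4600 × 0.6233) = 0.5355.
HTMT = 0.4267 / 0.5355 = 0.797.

0.797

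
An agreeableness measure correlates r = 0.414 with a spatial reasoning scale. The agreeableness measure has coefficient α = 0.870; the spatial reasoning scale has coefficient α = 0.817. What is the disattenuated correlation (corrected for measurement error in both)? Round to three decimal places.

0.491

r_true = r_obs / √(r_xx · r_yy) = 0.414 / √(0.870 × 0.817) = 0.414 / √0.710790 = 0.414 / 0.8431 ≈ 0.491.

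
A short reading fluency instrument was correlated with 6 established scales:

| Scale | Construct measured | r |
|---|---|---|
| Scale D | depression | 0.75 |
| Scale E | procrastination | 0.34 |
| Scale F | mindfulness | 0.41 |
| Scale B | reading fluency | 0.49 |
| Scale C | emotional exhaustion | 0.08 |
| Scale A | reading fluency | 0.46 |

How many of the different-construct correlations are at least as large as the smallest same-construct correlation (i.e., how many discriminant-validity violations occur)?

1

Convergent (same construct = reading fluency): Scale B, Scale A.
Smallest convergent = 0.46. Discriminant values: 0.75, 0.34, 0.41, 0.08; count ≥ 0.46 → 1.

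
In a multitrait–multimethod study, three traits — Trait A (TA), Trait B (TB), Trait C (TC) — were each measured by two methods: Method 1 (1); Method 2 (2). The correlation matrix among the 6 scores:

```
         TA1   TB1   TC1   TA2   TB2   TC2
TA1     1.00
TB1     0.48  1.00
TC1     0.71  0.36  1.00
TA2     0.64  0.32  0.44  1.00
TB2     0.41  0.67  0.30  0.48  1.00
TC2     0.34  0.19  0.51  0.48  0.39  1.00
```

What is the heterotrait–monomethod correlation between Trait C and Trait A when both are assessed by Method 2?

0.48

Different traits, same method: r(TC2, TA2) = 0.48.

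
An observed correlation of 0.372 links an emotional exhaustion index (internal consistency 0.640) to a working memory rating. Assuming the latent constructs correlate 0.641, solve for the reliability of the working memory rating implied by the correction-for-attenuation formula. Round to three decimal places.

0.526

r_true = r_obs / √(r_xx · r_yy) ⇒ 0.641 = 0.372 / √(0.640 · r_yy).
√(0.640 · r_yy) = 0.372 / 0.641 = 0.5803; 0.640 · r_yy = 0.3367; r_yy = 0.3367 / 0.640 ≈ 0.526.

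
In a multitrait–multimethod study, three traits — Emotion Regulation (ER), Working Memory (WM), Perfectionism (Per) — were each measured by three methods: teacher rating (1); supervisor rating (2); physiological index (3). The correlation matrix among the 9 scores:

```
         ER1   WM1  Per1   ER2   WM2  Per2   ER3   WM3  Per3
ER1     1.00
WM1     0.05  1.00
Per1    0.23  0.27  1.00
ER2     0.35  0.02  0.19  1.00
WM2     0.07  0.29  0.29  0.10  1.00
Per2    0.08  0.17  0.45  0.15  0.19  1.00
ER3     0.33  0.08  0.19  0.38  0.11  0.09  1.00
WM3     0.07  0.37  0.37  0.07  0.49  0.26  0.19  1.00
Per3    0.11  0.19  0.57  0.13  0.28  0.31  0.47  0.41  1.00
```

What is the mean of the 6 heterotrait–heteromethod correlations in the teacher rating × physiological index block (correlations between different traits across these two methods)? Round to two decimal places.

HTHM values (method 1 × method 3): 0.07, 0.11, 0.08, 0.19, 0.19, 0.37; mean = 1.01/6 = 0.17.

0.17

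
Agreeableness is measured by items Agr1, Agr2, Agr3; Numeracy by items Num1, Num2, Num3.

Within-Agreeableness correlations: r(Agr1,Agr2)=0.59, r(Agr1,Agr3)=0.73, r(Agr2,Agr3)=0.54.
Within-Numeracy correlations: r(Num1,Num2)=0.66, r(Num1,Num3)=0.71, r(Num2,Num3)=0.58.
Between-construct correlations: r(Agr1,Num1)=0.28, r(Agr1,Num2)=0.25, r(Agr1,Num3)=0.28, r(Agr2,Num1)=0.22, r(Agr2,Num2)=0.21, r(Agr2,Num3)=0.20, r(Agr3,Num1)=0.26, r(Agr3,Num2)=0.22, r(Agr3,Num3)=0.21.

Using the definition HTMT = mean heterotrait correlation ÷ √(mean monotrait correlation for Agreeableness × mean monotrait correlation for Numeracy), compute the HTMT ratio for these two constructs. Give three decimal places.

Mean between = 2.13/9 = 0.2367.
Mean within-Agr = 1.86/3 = 0.6200; mean within-Num = 1.95/3 = 0.6500.
Geometric mean = √(0.6200 × 0.6500) = 0.6348.
HTMT = 0.2367 / 0.6348 = 0.373.

0.373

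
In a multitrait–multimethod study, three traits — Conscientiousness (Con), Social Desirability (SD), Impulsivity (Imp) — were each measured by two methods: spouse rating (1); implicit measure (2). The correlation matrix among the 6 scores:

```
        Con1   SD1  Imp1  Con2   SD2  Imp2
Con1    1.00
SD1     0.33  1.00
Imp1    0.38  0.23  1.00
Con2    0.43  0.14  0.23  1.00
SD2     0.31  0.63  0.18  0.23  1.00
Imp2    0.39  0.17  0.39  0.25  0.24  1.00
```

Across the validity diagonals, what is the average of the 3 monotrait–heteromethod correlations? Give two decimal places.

0.48

Convergent values: 0.43, 0.63, 0.39; mean = 1.45/3 = 0.48.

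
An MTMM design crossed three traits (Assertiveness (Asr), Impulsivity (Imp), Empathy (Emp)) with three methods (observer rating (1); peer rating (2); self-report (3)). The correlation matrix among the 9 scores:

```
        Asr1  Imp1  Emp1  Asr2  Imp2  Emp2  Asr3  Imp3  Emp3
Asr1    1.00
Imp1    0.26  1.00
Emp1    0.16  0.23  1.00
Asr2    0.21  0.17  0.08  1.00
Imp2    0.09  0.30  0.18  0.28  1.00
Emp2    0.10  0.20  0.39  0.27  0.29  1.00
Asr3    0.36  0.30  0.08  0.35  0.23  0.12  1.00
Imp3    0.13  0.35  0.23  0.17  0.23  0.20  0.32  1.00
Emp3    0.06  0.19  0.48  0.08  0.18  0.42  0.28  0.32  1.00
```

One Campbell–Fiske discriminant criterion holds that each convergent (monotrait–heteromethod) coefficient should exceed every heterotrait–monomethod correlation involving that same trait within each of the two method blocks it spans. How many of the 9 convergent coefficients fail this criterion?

Each convergent coefficient versus the relevant comparison correlations:
Asr (methods 1·2): 0.21 vs {0.26, 0.28, 0.16, 0.27} → fail.
Asr (methods 1·3): 0.36 vs {0.26, 0.32, 0.16, 0.28} → pass.
Asr (methods 2·3): 0.35 vs {0.28, 0.32, 0.27, 0.28} → pass.
Imp (methods 1·2): 0.30 vs {0.26, 0.28, 0.23, 0.29} → pass.
Imp (methods 1·3): 0.35 vs {0.26, 0.32, 0.23, 0.32} → pass.
Imp (methods 2·3): 0.23 vs {0.28, 0.32, 0.29, 0.32} → fail.
Emp (methods 1·2): 0.39 vs {0.16, 0.27, 0.23, 0.29} → pass.
Emp (methods 1·3): 0.48 vs {0.16, 0.28, 0.23, 0.32} → pass.
Emp (methods 2·3): 0.42 vs {0.27, 0.28, 0.29, 0.32} → pass.
2 of 9 fail.

2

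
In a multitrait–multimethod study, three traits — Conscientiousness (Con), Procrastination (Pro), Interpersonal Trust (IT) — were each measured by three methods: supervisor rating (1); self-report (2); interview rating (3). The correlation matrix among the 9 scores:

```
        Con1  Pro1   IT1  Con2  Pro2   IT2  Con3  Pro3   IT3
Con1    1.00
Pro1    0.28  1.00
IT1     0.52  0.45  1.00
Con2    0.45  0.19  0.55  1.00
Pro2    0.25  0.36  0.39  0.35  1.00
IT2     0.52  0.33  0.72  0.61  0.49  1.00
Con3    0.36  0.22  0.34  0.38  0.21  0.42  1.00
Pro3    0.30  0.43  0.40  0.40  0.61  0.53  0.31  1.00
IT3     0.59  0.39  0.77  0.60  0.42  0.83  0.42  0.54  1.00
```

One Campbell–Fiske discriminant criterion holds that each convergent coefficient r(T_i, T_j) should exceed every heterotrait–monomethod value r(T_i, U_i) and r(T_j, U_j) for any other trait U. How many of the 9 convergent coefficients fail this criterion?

Each convergent coefficient versus the relevant comparison correlations:
Con (methods 1·2): 0.45 vs {0.28, 0.35, 0.52, 0.61} → fail.
Con (methods 1·3): 0.36 vs {0.28, 0.31, 0.52, 0.42} → fail.
Con (methods 2·3): 0.38 vs {0.35, 0.31, 0.61, 0.42} → fail.
Pro (methods 1·2): 0.36 vs {0.28, 0.35, 0.45, 0.49} → fail.
Pro (methods 1·3): 0.43 vs {0.28, 0.31, 0.45, 0.54} → fail.
Pro (methods 2·3): 0.61 vs {0.35, 0.31, 0.49, 0.54} → pass.
IT (methods 1·2): 0.72 vs {0.52, 0.61, 0.45, 0.49} → pass.
IT (methods 1·3): 0.77 vs {0.52, 0.42, 0.45, 0.54} → pass.
IT (methods 2·3): 0.83 vs {0.61, 0.42, 0.49, 0.54} → pass.
5 of 9 fail.

5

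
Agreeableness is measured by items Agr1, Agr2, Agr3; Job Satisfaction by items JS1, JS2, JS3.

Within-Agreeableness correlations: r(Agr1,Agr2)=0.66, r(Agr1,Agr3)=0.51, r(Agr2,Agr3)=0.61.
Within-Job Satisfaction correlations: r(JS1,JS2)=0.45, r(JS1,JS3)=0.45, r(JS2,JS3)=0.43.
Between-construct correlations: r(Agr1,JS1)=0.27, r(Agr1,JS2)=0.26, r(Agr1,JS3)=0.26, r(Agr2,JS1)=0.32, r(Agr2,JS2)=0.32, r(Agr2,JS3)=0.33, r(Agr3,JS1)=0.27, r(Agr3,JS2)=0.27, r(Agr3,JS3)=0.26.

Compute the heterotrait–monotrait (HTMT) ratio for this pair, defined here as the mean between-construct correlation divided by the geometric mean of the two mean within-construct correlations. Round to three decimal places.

0.555

Between-construct mean = 2.56/9 = 0.2844.
Mean within-Agr = 1.78/3 = 0.5933; mean within-JS = 1.33/3 = 0.4433.
Geometric mean = √(0.5933 × 0.4433) = 0.5128.
HTMT = 0.2844 / 0.5128 = 0.555.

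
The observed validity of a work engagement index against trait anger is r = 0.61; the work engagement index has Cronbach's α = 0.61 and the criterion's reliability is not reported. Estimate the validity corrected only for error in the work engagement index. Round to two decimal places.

0.78

Single correction: r_c = r_obs / √r_xx = 0.61 / √0.61 = 0.61 / 0.7810 ≈ 0.78.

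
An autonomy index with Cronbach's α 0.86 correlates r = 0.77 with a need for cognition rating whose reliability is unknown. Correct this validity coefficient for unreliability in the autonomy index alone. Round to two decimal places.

0.83

Single correction: r_c = r_obs / √r_xx = 0.77 / √0.86 = 0.77 / 0.9274 ≈ 0.83.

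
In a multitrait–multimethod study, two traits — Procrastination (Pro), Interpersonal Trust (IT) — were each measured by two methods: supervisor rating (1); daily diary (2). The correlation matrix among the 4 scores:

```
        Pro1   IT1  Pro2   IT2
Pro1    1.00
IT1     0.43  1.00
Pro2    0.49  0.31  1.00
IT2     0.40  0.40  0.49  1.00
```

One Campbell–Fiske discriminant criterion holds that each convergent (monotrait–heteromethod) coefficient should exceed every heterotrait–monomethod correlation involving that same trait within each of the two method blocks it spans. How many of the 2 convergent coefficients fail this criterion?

Convergent coefficients and their comparison sets:
Pro (methods 1·2): 0.49 vs {0.43, 0.49} → fail.
IT (methods 1·2): 0.40 vs {0.43, 0.49} → fail.
2 of 2 fail.

2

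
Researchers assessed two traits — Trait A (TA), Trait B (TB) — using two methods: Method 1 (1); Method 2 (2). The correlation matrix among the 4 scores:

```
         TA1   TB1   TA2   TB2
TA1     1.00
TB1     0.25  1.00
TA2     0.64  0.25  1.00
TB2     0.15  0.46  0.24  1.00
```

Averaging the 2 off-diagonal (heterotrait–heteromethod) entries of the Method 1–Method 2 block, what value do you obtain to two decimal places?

HTHM values (method 1 × method 2): 0.15, 0.25; mean = 0.40/2 = 0.20.

0.20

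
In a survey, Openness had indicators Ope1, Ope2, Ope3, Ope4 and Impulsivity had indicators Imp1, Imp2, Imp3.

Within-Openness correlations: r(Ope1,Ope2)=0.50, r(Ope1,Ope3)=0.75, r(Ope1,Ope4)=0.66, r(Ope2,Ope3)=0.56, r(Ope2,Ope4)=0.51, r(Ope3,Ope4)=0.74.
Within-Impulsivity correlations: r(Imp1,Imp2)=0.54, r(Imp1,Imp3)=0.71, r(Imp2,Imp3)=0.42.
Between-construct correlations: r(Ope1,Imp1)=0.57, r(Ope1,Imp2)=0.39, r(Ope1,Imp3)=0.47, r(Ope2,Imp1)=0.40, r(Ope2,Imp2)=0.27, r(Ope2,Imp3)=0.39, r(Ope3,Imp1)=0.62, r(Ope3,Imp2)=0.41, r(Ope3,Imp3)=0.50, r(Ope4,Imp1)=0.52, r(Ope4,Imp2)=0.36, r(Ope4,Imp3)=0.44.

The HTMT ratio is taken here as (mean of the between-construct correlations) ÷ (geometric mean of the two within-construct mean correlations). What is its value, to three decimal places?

0.757

Mean heterotrait r = 5.34/12 = 0.4450.
Mean within-Ope = 3.72/6 = 0.6200; mean within-Imp = 1.67/3 = 0.5567.
Geometric mean = √(0.6200 × 0.5567) = 0.5875.
HTMT = 0.4450 / 0.5875 = 0.757.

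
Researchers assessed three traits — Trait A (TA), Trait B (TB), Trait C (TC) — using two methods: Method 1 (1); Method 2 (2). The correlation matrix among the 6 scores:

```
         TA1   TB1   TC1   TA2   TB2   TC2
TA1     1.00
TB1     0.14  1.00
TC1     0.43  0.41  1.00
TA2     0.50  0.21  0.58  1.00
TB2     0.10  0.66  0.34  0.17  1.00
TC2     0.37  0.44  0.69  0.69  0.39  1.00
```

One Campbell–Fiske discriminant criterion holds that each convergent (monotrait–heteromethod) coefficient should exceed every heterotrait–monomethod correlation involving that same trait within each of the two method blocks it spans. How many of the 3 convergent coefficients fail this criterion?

2

Each convergent coefficient versus the relevant comparison correlations:
TA (methods 1·2): 0.50 vs {0.14, 0.17, 0.43, 0.69} → fail.
TB (methods 1·2): 0.66 vs {0.14, 0.17, 0.41, 0.39} → pass.
TC (methods 1·2): 0.69 vs {0.43, 0.69, 0.41, 0.39} → fail.
2 of 3 fail.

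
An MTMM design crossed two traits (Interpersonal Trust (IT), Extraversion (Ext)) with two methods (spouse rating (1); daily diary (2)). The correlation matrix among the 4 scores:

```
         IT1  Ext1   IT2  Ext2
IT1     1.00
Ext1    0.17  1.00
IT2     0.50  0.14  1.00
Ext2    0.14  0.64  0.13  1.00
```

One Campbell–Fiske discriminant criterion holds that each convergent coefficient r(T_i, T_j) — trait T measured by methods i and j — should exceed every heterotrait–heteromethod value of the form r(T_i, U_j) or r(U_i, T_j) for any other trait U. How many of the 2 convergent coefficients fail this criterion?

Each convergent coefficient versus the relevant comparison correlations:
IT (methods 1·2): 0.50 vs {0.14, 0.14} → pass.
Ext (methods 1·2): 0.64 vs {0.14, 0.14} → pass.
0 of 2 fail.

0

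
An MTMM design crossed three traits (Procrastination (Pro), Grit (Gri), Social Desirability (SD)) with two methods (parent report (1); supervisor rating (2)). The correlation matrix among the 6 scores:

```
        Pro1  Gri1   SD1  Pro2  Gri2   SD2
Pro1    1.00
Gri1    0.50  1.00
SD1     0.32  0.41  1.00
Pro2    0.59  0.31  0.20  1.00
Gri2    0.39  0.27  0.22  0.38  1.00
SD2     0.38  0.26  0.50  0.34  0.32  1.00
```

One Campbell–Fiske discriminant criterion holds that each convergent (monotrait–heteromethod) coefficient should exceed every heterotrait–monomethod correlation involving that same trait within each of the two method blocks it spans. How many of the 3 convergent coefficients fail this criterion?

1

Checking each validity diagonal entry against its comparison values:
Pro (methods 1·2): 0.59 vs {0.50, 0.38, 0.32, 0.34} → pass.
Gri (methods 1·2): 0.27 vs {0.50, 0.38, 0.41, 0.32} → fail.
SD (methods 1·2): 0.50 vs {0.32, 0.34, 0.41, 0.32} → pass.
1 of 3 fail.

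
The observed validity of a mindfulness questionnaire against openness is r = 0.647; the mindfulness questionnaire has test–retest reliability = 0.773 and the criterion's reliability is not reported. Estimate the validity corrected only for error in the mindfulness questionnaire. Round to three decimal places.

Single correction: r_c = r_obs / √r_xx = 0.647 / √0.773 = 0.647 / 0.8792 ≈ 0.736.

0.736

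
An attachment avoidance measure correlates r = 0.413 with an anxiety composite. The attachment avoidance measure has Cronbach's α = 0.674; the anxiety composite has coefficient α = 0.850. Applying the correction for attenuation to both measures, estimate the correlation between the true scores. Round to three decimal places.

r_true = r_obs / √(r_xx · r_yy) = 0.413 / √(0.674 × 0.850) = 0.413 / √0.572900 = 0.413 / 0.7569 ≈ 0.546.

0.546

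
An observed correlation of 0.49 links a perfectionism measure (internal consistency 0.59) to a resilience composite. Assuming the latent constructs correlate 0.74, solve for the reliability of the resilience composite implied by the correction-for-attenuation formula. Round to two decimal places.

0.74

r_true = r_obs / √(r_xx · r_yy) ⇒ 0.74 = 0.49 / √(0.59 · r_yy).
√(0.59 · r_yy) = 0.49 / 0.74 = 0.6622; 0.59 · r_yy = 0.4385; r_yy = 0.4385 / 0.59 ≈ 0.74.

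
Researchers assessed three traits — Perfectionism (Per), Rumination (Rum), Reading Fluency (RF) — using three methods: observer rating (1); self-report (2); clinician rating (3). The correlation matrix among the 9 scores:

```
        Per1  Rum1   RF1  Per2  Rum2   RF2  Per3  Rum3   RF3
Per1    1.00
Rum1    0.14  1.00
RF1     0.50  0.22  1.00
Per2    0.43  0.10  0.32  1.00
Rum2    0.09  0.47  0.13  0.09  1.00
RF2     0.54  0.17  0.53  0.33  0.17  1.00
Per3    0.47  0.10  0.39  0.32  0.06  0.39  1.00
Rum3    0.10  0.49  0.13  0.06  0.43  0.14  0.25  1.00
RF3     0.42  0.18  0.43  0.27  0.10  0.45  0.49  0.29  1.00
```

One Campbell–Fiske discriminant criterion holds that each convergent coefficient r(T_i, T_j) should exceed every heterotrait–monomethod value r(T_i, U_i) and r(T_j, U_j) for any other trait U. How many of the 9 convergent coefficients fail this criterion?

Checking each validity diagonal entry against its comparison values:
Per (methods 1·2): 0.43 vs {0.14, 0.09, 0.50, 0.33} → fail.
Per (methods 1·3): 0.47 vs {0.14, 0.25, 0.50, 0.49} → fail.
Per (methods 2·3): 0.32 vs {0.09, 0.25, 0.33, 0.49} → fail.
Rum (methods 1·2): 0.47 vs {0.14, 0.09, 0.22, 0.17} → pass.
Rum (methods 1·3): 0.49 vs {0.14, 0.25, 0.22, 0.29} → pass.
Rum (methods 2·3): 0.43 vs {0.09, 0.25, 0.17, 0.29} → pass.
RF (methods 1·2): 0.53 vs {0.50, 0.33, 0.22, 0.17} → pass.
RF (methods 1·3): 0.43 vs {0.50, 0.49, 0.22, 0.29} → fail.
RF (methods 2·3): 0.45 vs {0.33, 0.49, 0.17, 0.29} → fail.
5 of 9 fail.

5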